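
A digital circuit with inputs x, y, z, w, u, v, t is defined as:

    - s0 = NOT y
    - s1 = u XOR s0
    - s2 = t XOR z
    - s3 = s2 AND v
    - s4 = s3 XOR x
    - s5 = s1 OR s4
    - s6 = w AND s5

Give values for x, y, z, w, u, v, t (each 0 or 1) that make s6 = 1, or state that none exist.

x=0 y=0 z=1 w=1 u=0 v=0 t=1

s6 = w AND s5 must be 1, so both w = 1 and s5 = 1.
Check with x=0 y=0 z=1 w=1 u=0 v=0 t=1:
s0 = NOT y = NOT 0 = 1
s1 = u XOR s0 = 0 XOR 1 = 1
s2 = t XOR z = 1 XOR 1 = 0
s3 = s2 AND v = 0 AND 0 = 0
s4 = s3 XOR x = 0 XOR 0 = 0
s5 = s1 OR s4 = 1 OR 0 = 1
s6 = w AND s5 = 1 AND 1 = 1
So s6 = 1 as required.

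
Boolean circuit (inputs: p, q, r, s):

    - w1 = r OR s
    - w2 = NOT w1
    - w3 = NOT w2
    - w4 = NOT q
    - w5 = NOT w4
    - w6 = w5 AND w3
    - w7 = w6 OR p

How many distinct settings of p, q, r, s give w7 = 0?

5

w7 = w6 OR p must be 0, so both w6 = 0 and p = 0.
Satisfying assignments:
  p=0, q=0, r=0, s=0
  p=0, q=0, r=0, s=1
  p=0, q=0, r=1, s=0
  p=0, q=0, r=1, s=1
  p=0, q=1, r=0, s=0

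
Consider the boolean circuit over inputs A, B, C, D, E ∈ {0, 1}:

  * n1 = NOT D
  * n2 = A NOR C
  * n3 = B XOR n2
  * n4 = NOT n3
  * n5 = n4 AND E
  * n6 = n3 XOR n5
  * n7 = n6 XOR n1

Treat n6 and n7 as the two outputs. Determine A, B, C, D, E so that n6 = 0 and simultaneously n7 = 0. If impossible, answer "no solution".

A=1 B=0 C=0 D=1 E=0

Check with A=1 B=0 C=0 D=1 E=0:
n1 = NOT D = NOT 1 = 0
n2 = A NOR C = 1 NOR 0 = 0
n3 = B XOR n2 = 0 XOR 0 = 0
n4 = NOT n3 = NOT 0 = 1
n5 = n4 AND E = 1 AND 0 = 0
n6 = n3 XOR n5 = 0 XOR 0 = 0
n7 = n6 XOR n1 = 0 XOR 0 = 0
So n6 = 0 and n7 = 0.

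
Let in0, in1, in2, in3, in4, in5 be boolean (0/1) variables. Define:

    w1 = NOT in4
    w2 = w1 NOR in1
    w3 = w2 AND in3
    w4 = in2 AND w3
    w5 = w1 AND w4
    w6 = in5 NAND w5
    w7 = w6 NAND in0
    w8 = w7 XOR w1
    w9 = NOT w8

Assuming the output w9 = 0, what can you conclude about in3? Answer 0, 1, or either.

either

Both values of in3 occur among assignments with w9 = 0:
  in3=0: in0=0, in1=0, in2=0, in3=0, in4=1, in5=0
  in3=1: in0=0, in1=0, in2=0, in3=1, in4=1, in5=0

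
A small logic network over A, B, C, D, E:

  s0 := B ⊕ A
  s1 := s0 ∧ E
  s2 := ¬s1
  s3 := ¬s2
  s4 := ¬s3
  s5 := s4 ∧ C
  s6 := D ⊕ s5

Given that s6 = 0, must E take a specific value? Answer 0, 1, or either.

either

Both values of E occur among assignments with s6 = 0:
  E=0: A=0, B=0, C=0, D=0, E=0
  E=1: A=0, B=0, C=0, D=0, E=1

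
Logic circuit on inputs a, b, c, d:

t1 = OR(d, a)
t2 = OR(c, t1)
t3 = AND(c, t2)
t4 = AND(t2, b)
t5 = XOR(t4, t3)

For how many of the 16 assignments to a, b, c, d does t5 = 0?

9

t5 = XOR(t4, t3) must be 0, so t4 and t3 are equal.
Enumerating the 16 input combinations, 9 give t5 = 0 and 7 give t5 = 1.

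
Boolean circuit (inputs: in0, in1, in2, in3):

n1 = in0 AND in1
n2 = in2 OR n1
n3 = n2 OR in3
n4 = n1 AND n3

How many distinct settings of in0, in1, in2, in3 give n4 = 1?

n4 = n1 AND n3 must be 1, so both n1 = 1 and n3 = 1.
Enumerating the 16 input combinations, 4 give n4 = 1 and 12 give n4 = 0.

4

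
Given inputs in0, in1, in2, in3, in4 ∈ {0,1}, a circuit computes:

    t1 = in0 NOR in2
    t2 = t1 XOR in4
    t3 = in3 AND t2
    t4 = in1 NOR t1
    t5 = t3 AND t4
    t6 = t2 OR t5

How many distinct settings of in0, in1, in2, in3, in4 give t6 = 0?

t6 = t2 OR t5 must be 0, so both t2 = 0 and t5 = 0.
t2 = t1 XOR in4 must be 0, so t1 and in4 are equal.
t5 = t3 AND t4 must be 0, so at least one of t3, t4 is 0.
Enumerating the 32 input combinations, 16 give t6 = 0 and 16 give t6 = 1.

16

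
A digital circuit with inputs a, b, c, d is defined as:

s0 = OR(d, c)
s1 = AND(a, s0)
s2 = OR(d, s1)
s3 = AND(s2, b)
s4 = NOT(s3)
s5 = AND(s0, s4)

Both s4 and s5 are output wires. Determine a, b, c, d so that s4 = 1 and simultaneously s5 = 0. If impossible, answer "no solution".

a=0 b=0 c=0 d=0

Check with a=0 b=0 c=0 d=0:
s0 = OR(d, c) = OR(0, 0) = 0
s1 = AND(a, s0) = AND(0, 0) = 0
s2 = OR(d, s1) = OR(0, 0) = 0
s3 = AND(s2, b) = AND(0, 0) = 0
s4 = NOT(s3) = NOT 0 = 1
s5 = AND(s0, s4) = AND(0, 1) = 0
So s4 = 1 and s5 = 0.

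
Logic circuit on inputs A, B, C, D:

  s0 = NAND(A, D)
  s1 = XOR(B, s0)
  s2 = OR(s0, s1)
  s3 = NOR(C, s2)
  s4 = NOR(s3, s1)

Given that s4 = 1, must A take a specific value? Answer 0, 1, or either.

Both values of A occur among assignments with s4 = 1:
  A=0: A=0, B=1, C=0, D=0
  A=1: A=1, B=0, C=1, D=1

either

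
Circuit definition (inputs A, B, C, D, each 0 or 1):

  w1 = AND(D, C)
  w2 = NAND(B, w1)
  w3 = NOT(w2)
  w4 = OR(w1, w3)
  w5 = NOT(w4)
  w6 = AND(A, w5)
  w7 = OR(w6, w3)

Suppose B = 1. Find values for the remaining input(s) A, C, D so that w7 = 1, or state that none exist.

A=1 C=0 D=1

w7 = OR(w6, w3) must be 1, so at least one of w6, w3 is 1.
Check with B = 1 and A=1, C=0, D=1:
w1 = AND(D, C) = AND(1, 0) = 0
w2 = NAND(B, w1) = NAND(1, 0) = 1
w3 = NOT(w2) = NOT 1 = 0
w4 = OR(w1, w3) = OR(0, 0) = 0
w5 = NOT(w4) = NOT 0 = 1
w6 = AND(A, w5) = AND(1, 1) = 1
w7 = OR(w6, w3) = OR(1, 0) = 1
So w7 = 1.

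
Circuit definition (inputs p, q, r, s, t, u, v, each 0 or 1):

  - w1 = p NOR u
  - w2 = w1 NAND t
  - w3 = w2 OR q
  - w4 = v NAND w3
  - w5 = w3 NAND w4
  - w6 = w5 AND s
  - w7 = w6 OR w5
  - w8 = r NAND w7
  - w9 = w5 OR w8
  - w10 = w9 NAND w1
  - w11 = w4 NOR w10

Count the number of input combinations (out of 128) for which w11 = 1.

12

w11 = w4 NOR w10 must be 1, so both w4 = 0 and w10 = 0.
w4 = v NAND w3 must be 0, so both v = 1 and w3 = 1.
Enumerating the 128 input combinations, 12 give w11 = 1 and 116 give w11 = 0.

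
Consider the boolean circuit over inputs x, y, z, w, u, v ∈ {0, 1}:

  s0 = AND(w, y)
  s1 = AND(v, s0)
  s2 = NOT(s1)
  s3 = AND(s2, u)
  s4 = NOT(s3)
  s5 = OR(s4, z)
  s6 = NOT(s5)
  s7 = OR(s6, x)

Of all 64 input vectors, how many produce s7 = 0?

s7 = OR(s6, x) must be 0, so both s6 = 0 and x = 0.
s6 = NOT(s5) must be 0, so s5 = 1.
s5 = OR(s4, z) must be 1, so at least one of s4, z is 1.
Enumerating the 64 input combinations, 25 give s7 = 0 and 39 give s7 = 1.

25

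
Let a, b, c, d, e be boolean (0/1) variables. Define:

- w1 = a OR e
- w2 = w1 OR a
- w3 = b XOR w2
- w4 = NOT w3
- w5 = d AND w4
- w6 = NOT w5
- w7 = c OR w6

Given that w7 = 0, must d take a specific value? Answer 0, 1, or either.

1

w7 = c OR w6 must be 0, so both c = 0 and w6 = 0.
Every assignment with w7 = 0 has d = 1; there are 4 such assignment(s).
  a=0, b=0, c=0, d=1, e=0
  a=0, b=1, c=0, d=1, e=1
  a=1, b=1, c=0, d=1, e=0
  a=1, b=1, c=0, d=1, e=1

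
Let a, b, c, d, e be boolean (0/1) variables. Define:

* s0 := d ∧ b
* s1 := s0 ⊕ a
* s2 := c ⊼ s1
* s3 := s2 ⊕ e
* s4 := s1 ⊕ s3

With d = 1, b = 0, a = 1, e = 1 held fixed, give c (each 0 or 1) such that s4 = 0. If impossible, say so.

c=1

Check with d = 1, b = 0, a = 1, e = 1 and c=1:
s0 = d ∧ b = 1 ∧ 0 = 0
s1 = s0 ⊕ a = 0 ⊕ 1 = 1
s2 = c ⊼ s1 = 1 ⊼ 1 = 0
s3 = s2 ⊕ e = 0 ⊕ 1 = 1
s4 = s1 ⊕ s3 = 1 ⊕ 1 = 0
So s4 = 0.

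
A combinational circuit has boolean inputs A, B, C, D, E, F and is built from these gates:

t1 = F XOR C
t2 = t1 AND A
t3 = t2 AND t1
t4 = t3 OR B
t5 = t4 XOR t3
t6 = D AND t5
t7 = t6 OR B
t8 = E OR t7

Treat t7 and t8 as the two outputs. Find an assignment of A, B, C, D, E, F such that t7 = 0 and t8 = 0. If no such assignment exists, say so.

A=0, B=0, C=1, D=0, E=0, F=0

Check with A=0, B=0, C=1, D=0, E=0, F=0:
t1 = F XOR C = 0 XOR 1 = 1
t2 = t1 AND A = 1 AND 0 = 0
t3 = t2 AND t1 = 0 AND 1 = 0
t4 = t3 OR B = 0 OR 0 = 0
t5 = t4 XOR t3 = 0 XOR 0 = 0
t6 = D AND t5 = 0 AND 0 = 0
t7 = t6 OR B = 0 OR 0 = 0
t8 = E OR t7 = 0 OR 0 = 0
So t7 = 0 and t8 = 0.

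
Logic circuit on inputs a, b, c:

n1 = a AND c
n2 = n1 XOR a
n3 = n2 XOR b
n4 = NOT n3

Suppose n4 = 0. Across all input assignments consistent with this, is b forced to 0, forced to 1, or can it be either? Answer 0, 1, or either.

Both values of b occur among assignments with n4 = 0:
  b=0: a=1, b=0, c=0
  b=1: a=0, b=1, c=0

either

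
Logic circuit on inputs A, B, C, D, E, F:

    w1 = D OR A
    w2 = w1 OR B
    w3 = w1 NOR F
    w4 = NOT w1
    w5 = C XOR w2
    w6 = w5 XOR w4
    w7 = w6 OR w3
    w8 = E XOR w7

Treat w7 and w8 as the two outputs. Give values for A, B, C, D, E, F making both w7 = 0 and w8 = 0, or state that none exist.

Check with A=1, B=0, C=1, D=0, E=0, F=0:
w1 = D OR A = 0 OR 1 = 1
w2 = w1 OR B = 1 OR 0 = 1
w3 = w1 NOR F = 1 NOR 0 = 0
w4 = NOT w1 = NOT 1 = 0
w5 = C XOR w2 = 1 XOR 1 = 0
w6 = w5 XOR w4 = 0 XOR 0 = 0
w7 = w6 OR w3 = 0 OR 0 = 0
w8 = E XOR w7 = 0 XOR 0 = 0
So w7 = 0 and w8 = 0.

A=1, B=0, C=1, D=0, E=0, F=0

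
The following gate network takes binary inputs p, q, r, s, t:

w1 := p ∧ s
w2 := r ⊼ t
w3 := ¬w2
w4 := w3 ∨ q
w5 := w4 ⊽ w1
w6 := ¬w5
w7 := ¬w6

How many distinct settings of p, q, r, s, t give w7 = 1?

9

w7 = ¬w6 must be 1, so w6 = 0.
w6 = ¬w5 must be 0, so w5 = 1.
w5 = w4 ⊽ w1 must be 1, so both w4 = 0 and w1 = 0.
Enumerating the 32 input combinations, 9 give w7 = 1 and 23 give w7 = 0.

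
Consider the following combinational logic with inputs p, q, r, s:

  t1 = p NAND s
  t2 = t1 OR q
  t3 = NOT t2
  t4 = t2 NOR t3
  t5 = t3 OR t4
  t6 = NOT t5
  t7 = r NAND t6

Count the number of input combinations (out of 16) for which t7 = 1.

t7 = r NAND t6 must be 1, so at least one of r, t6 is 0.
Enumerating the 16 input combinations, 9 give t7 = 1 and 7 give t7 = 0.

9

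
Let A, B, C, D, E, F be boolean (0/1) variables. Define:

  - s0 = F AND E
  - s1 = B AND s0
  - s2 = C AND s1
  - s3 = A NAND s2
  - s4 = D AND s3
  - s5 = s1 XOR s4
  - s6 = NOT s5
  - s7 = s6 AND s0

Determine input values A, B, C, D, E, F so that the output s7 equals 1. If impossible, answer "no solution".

A=1 B=0 C=1 D=0 E=1 F=1

Check with A=1 B=0 C=1 D=0 E=1 F=1:
s0 = F AND E = 1 AND 1 = 1
s1 = B AND s0 = 0 AND 1 = 0
s2 = C AND s1 = 1 AND 0 = 0
s3 = A NAND s2 = 1 NAND 0 = 1
s4 = D AND s3 = 0 AND 1 = 0
s5 = s1 XOR s4 = 0 XOR 0 = 0
s6 = NOT s5 = NOT 0 = 1
s7 = s6 AND s0 = 1 AND 1 = 1
So s7 = 1 as required.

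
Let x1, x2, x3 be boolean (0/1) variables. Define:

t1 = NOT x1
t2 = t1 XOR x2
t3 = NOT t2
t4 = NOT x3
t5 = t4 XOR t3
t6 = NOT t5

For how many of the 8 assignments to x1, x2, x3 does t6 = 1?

t6 = NOT t5 must be 1, so t5 = 0.
t5 = t4 XOR t3 must be 0, so t4 and t3 are equal.
Satisfying assignments:
  x1=0, x2=0, x3=1
  x1=0, x2=1, x3=0
  x1=1, x2=0, x3=0
  x1=1, x2=1, x3=1

4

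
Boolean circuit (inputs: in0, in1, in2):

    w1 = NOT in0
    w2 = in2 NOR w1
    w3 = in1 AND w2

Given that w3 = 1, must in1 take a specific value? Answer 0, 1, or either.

1

w3 = in1 AND w2 must be 1, so both in1 = 1 and w2 = 1.
w2 = in2 NOR w1 must be 1, so both in2 = 0 and w1 = 0.
w1 = NOT in0 must be 0, so in0 = 1.
Every assignment with w3 = 1 has in1 = 1; there are 1 such assignment(s).
  in0=1, in1=1, in2=0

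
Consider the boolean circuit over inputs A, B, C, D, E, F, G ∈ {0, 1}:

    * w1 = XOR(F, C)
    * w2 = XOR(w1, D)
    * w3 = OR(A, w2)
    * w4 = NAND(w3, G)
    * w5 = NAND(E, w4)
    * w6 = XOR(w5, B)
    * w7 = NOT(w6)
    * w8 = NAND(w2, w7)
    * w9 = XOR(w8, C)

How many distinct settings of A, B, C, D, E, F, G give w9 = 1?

w9 = XOR(w8, C) must be 1, so w8 and C differ.
Enumerating the 128 input combinations, 64 give w9 = 1 and 64 give w9 = 0.

64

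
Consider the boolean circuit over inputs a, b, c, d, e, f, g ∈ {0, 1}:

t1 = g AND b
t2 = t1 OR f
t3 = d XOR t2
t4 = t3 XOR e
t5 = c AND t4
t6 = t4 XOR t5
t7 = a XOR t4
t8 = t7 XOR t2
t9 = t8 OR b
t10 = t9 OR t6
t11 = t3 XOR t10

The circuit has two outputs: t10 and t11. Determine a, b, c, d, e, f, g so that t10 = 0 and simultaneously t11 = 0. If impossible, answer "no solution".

a=0, b=0, c=1, d=0, e=0, f=0, g=0

Check with a=0, b=0, c=1, d=0, e=0, f=0, g=0:
t1 = g AND b = 0 AND 0 = 0
t2 = t1 OR f = 0 OR 0 = 0
t3 = d XOR t2 = 0 XOR 0 = 0
t4 = t3 XOR e = 0 XOR 0 = 0
t5 = c AND t4 = 1 AND 0 = 0
t6 = t4 XOR t5 = 0 XOR 0 = 0
t7 = a XOR t4 = 0 XOR 0 = 0
t8 = t7 XOR t2 = 0 XOR 0 = 0
t9 = t8 OR b = 0 OR 0 = 0
t10 = t9 OR t6 = 0 OR 0 = 0
t11 = t3 XOR t10 = 0 XOR 0 = 0
So t10 = 0 and t11 = 0.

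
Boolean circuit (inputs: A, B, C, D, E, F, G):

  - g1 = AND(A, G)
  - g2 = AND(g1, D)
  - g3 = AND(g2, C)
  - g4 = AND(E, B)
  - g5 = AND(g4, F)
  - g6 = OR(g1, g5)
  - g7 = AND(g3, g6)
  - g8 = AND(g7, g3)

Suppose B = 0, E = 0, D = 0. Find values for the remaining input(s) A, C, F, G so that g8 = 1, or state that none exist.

With B = 0, E = 0, D = 0 fixed, none of the 16 settings of A, C, F, G give g8 = 1.
For example, with A=0, C=0, F=1, G=1:
g1 = AND(A, G) = AND(0, 1) = 0
g2 = AND(g1, D) = AND(0, 0) = 0
g3 = AND(g2, C) = AND(0, 0) = 0
g4 = AND(E, B) = AND(0, 0) = 0
g5 = AND(g4, F) = AND(0, 1) = 0
g6 = OR(g1, g5) = OR(0, 0) = 0
g7 = AND(g3, g6) = AND(0, 0) = 0
g8 = AND(g7, g3) = AND(0, 0) = 0
giving g8 = 0 ≠ 1.

no solution exists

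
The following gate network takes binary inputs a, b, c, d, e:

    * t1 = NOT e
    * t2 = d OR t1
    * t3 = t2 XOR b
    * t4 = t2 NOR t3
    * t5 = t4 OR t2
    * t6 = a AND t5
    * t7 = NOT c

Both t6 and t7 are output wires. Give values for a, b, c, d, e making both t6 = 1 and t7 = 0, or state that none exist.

Check with a=1 b=1 c=1 d=1 e=1:
t1 = NOT e = NOT 1 = 0
t2 = d OR t1 = 1 OR 0 = 1
t3 = t2 XOR b = 1 XOR 1 = 0
t4 = t2 NOR t3 = 1 NOR 0 = 0
t5 = t4 OR t2 = 0 OR 1 = 1
t6 = a AND t5 = 1 AND 1 = 1
t7 = NOT c = NOT 1 = 0
So t6 = 1 and t7 = 0.

a=1 b=1 c=1 d=1 e=1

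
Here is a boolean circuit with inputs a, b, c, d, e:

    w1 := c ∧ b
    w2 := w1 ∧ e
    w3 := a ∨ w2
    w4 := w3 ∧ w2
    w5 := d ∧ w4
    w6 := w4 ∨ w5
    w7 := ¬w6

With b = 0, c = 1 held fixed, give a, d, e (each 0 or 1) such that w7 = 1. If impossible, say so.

w7 = ¬w6 must be 1, so w6 = 0.
w6 = w4 ∨ w5 must be 0, so both w4 = 0 and w5 = 0.
Check with b = 0, c = 1 and a=0, d=1, e=1:
w1 = c ∧ b = 1 ∧ 0 = 0
w2 = w1 ∧ e = 0 ∧ 1 = 0
w3 = a ∨ w2 = 0 ∨ 0 = 0
w4 = w3 ∧ w2 = 0 ∧ 0 = 0
w5 = d ∧ w4 = 1 ∧ 0 = 0
w6 = w4 ∨ w5 = 0 ∨ 0 = 0
w7 = ¬w6 = ¬0 = 1
So w7 = 1.

a=0, d=1, e=1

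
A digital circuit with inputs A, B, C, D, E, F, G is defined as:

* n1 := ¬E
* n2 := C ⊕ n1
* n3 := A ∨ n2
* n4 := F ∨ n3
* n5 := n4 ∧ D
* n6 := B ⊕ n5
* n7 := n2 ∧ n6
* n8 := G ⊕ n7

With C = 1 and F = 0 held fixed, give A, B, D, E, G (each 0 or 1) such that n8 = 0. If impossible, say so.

n8 = G ⊕ n7 must be 0, so G and n7 are equal.
Check with C = 1 and F = 0 and A=0, B=0, D=0, E=1, G=0:
n1 = ¬E = ¬1 = 0
n2 = C ⊕ n1 = 1 ⊕ 0 = 1
n3 = A ∨ n2 = 0 ∨ 1 = 1
n4 = F ∨ n3 = 0 ∨ 1 = 1
n5 = n4 ∧ D = 1 ∧ 0 = 0
n6 = B ⊕ n5 = 0 ⊕ 0 = 0
n7 = n2 ∧ n6 = 1 ∧ 0 = 0
n8 = G ⊕ n7 = 0 ⊕ 0 = 0
So n8 = 0.

A=0, B=0, D=0, E=1, G=0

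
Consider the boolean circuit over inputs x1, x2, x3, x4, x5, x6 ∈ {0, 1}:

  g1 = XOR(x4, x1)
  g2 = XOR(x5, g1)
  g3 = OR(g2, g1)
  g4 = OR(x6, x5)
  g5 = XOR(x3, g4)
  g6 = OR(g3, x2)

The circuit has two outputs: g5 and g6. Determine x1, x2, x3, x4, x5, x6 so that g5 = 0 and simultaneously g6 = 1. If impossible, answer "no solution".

x1=0, x2=1, x3=0, x4=1, x5=0, x6=0

Check with x1=0, x2=1, x3=0, x4=1, x5=0, x6=0:
g1 = XOR(x4, x1) = XOR(1, 0) = 1
g2 = XOR(x5, g1) = XOR(0, 1) = 1
g3 = OR(g2, g1) = OR(1, 1) = 1
g4 = OR(x6, x5) = OR(0, 0) = 0
g5 = XOR(x3, g4) = XOR(0, 0) = 0
g6 = OR(g3, x2) = OR(1, 1) = 1
So g5 = 0 and g6 = 1.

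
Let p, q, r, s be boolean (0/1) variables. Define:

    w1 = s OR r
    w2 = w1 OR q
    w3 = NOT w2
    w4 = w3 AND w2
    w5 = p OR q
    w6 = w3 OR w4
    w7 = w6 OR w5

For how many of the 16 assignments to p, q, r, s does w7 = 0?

3

w7 = w6 OR w5 must be 0, so both w6 = 0 and w5 = 0.
w6 = w3 OR w4 must be 0, so both w3 = 0 and w4 = 0.
w5 = p OR q must be 0, so both p = 0 and q = 0.
Satisfying assignments:
  p=0, q=0, r=0, s=1
  p=0, q=0, r=1, s=0
  p=0, q=0, r=1, s=1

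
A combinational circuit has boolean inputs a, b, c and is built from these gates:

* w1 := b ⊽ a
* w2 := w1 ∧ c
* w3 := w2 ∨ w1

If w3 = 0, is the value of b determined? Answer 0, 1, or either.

Both values of b occur among assignments with w3 = 0:
  b=0: a=1, b=0, c=0
  b=1: a=0, b=1, c=0

either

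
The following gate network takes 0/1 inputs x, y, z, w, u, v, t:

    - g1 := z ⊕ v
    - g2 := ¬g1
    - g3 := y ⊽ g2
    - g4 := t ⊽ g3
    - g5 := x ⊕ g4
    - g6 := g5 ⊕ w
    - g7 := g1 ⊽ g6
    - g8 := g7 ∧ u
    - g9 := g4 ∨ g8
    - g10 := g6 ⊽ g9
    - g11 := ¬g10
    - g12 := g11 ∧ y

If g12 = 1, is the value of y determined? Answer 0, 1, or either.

g12 = g11 ∧ y must be 1, so both g11 = 1 and y = 1.
Every assignment with g12 = 1 has y = 1; there are 52 such assignment(s).

1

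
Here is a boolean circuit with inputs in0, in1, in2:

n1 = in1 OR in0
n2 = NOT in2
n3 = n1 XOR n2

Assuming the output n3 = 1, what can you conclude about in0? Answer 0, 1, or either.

either

Both values of in0 occur among assignments with n3 = 1:
  in0=0: in0=0, in1=0, in2=0
  in0=1: in0=1, in1=0, in2=1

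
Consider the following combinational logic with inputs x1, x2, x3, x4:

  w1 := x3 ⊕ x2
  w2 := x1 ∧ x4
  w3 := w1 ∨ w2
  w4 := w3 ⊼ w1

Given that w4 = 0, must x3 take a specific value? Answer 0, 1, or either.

either

Both values of x3 occur among assignments with w4 = 0:
  x3=0: x1=0, x2=1, x3=0, x4=0
  x3=1: x1=0, x2=0, x3=1, x4=0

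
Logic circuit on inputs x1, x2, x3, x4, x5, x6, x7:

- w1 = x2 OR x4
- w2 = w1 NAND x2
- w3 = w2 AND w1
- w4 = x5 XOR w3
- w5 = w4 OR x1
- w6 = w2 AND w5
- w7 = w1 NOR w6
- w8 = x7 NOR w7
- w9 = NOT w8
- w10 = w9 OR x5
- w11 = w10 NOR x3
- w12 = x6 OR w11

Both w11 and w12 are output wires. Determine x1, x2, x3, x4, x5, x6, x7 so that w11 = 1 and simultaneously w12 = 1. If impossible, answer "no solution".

x1=0 x2=0 x3=0 x4=1 x5=0 x6=1 x7=0

Check with x1=0 x2=0 x3=0 x4=1 x5=0 x6=1 x7=0:
w1 = x2 OR x4 = 0 OR 1 = 1
w2 = w1 NAND x2 = 1 NAND 0 = 1
w3 = w2 AND w1 = 1 AND 1 = 1
w4 = x5 XOR w3 = 0 XOR 1 = 1
w5 = w4 OR x1 = 1 OR 0 = 1
w6 = w2 AND w5 = 1 AND 1 = 1
w7 = w1 NOR w6 = 1 NOR 1 = 0
w8 = x7 NOR w7 = 0 NOR 0 = 1
w9 = NOT w8 = NOT 1 = 0
w10 = w9 OR x5 = 0 OR 0 = 0
w11 = w10 NOR x3 = 0 NOR 0 = 1
w12 = x6 OR w11 = 1 OR 1 = 1
So w11 = 1 and w12 = 1.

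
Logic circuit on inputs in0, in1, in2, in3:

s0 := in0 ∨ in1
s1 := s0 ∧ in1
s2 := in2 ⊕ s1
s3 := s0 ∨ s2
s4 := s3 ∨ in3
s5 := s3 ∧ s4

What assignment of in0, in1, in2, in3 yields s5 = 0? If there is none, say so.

in0=0, in1=0, in2=0, in3=1

s5 = s3 ∧ s4 must be 0, so at least one of s3, s4 is 0.
Check with in0=0, in1=0, in2=0, in3=1:
s0 = in0 ∨ in1 = 0 ∨ 0 = 0
s1 = s0 ∧ in1 = 0 ∧ 0 = 0
s2 = in2 ⊕ s1 = 0 ⊕ 0 = 0
s3 = s0 ∨ s2 = 0 ∨ 0 = 0
s4 = s3 ∨ in3 = 0 ∨ 1 = 1
s5 = s3 ∧ s4 = 0 ∧ 1 = 0
So s5 = 0 as required.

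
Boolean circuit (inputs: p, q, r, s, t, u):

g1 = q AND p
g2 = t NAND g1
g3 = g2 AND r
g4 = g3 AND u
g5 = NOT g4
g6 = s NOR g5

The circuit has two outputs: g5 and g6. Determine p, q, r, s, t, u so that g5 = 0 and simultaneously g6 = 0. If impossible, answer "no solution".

Check with p=0 q=0 r=1 s=1 t=0 u=1:
g1 = q AND p = 0 AND 0 = 0
g2 = t NAND g1 = 0 NAND 0 = 1
g3 = g2 AND r = 1 AND 1 = 1
g4 = g3 AND u = 1 AND 1 = 1
g5 = NOT g4 = NOT 1 = 0
g6 = s NOR g5 = 1 NOR 0 = 0
So g5 = 0 and g6 = 0.

p=0 q=0 r=1 s=1 t=0 u=1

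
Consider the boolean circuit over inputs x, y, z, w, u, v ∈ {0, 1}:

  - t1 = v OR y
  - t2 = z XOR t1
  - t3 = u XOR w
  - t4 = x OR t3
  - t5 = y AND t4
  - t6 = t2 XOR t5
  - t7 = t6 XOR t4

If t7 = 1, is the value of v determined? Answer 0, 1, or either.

either

Both values of v occur among assignments with t7 = 1:
  v=0: x=0, y=0, z=0, w=0, u=1, v=0
  v=1: x=0, y=0, z=0, w=0, u=0, v=1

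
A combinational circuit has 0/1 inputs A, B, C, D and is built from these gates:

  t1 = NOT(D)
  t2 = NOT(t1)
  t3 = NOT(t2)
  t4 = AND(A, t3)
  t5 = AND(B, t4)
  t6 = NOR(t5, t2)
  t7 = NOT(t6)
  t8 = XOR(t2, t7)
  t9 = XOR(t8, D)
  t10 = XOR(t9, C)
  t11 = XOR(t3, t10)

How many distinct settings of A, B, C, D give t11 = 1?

8

t11 = XOR(t3, t10) must be 1, so t3 and t10 differ.
Enumerating the 16 input combinations, 8 give t11 = 1 and 8 give t11 = 0.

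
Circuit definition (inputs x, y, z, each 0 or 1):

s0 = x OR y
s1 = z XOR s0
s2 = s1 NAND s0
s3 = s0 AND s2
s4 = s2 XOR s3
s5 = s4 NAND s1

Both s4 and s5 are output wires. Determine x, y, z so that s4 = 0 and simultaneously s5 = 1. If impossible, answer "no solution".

Check with x=1 y=0 z=0:
s0 = x OR y = 1 OR 0 = 1
s1 = z XOR s0 = 0 XOR 1 = 1
s2 = s1 NAND s0 = 1 NAND 1 = 0
s3 = s0 AND s2 = 1 AND 0 = 0
s4 = s2 XOR s3 = 0 XOR 0 = 0
s5 = s4 NAND s1 = 0 NAND 1 = 1
So s4 = 0 and s5 = 1.

x=1 y=0 z=0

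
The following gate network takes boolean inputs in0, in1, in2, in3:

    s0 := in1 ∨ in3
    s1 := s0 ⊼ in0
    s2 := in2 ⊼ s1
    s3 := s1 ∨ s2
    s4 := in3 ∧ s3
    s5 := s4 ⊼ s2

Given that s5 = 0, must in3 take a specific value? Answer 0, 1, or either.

s5 = s4 ⊼ s2 must be 0, so both s4 = 1 and s2 = 1.
Every assignment with s5 = 0 has in3 = 1; there are 6 such assignment(s).

1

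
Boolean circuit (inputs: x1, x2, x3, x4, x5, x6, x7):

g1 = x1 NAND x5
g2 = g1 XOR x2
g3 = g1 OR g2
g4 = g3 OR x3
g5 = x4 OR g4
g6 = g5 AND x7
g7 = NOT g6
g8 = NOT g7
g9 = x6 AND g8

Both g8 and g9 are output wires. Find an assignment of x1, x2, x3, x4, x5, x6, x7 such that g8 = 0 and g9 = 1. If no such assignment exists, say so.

Across all 128 input combinations, none give both g8 = 0 and g9 = 1.

no solution exists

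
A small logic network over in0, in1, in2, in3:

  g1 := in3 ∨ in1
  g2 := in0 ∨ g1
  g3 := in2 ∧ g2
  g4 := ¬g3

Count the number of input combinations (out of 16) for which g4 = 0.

7

g4 = ¬g3 must be 0, so g3 = 1.
g3 = in2 ∧ g2 must be 1, so both in2 = 1 and g2 = 1.
Enumerating the 16 input combinations, 7 give g4 = 0 and 9 give g4 = 1.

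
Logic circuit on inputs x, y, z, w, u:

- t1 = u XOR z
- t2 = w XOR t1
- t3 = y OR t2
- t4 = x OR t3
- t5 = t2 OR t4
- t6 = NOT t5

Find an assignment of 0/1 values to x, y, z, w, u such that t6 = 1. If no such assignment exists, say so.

t6 = NOT t5 must be 1, so t5 = 0.
t5 = t2 OR t4 must be 0, so both t2 = 0 and t4 = 0.
t2 = w XOR t1 must be 0, so w and t1 are equal.
Check with x=0 y=0 z=0 w=1 u=1:
t1 = u XOR z = 1 XOR 0 = 1
t2 = w XOR t1 = 1 XOR 1 = 0
t3 = y OR t2 = 0 OR 0 = 0
t4 = x OR t3 = 0 OR 0 = 0
t5 = t2 OR t4 = 0 OR 0 = 0
t6 = NOT t5 = NOT 0 = 1
So t6 = 1 as required.

x=0 y=0 z=0 w=1 u=1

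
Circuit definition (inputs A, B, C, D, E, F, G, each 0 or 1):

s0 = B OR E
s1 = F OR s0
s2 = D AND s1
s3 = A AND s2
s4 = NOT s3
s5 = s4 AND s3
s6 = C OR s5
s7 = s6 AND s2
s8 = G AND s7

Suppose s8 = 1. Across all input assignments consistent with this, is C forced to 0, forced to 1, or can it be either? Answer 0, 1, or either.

s8 = G AND s7 must be 1, so both G = 1 and s7 = 1.
s7 = s6 AND s2 must be 1, so both s6 = 1 and s2 = 1.
s6 = C OR s5 must be 1, so at least one of C, s5 is 1.
Every assignment with s8 = 1 has C = 1; there are 14 such assignment(s).

1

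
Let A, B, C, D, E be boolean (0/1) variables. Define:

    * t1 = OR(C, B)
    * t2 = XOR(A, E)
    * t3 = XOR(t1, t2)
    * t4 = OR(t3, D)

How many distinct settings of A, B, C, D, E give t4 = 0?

8

t4 = OR(t3, D) must be 0, so both t3 = 0 and D = 0.
t3 = XOR(t1, t2) must be 0, so t1 and t2 are equal.
Enumerating the 32 input combinations, 8 give t4 = 0 and 24 give t4 = 1.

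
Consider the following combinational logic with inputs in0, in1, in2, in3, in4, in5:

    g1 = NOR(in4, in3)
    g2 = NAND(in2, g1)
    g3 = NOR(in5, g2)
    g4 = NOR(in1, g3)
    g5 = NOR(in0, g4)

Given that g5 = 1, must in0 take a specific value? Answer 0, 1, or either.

g5 = NOR(in0, g4) must be 1, so both in0 = 0 and g4 = 0.
g4 = NOR(in1, g3) must be 0, so at least one of in1, g3 is 1.
Every assignment with g5 = 1 has in0 = 0; there are 17 such assignment(s).

0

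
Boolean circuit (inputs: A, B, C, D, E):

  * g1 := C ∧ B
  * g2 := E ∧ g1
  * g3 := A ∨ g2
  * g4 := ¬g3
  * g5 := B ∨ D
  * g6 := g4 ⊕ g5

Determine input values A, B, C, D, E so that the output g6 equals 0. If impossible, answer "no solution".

A=1, B=0, C=0, D=0, E=1

g6 = g4 ⊕ g5 must be 0, so g4 and g5 are equal.
Check with A=1, B=0, C=0, D=0, E=1:
g1 = C ∧ B = 0 ∧ 0 = 0
g2 = E ∧ g1 = 1 ∧ 0 = 0
g3 = A ∨ g2 = 1 ∨ 0 = 1
g4 = ¬g3 = ¬1 = 0
g5 = B ∨ D = 0 ∨ 0 = 0
g6 = g4 ⊕ g5 = 0 ⊕ 0 = 0
So g6 = 0 as required.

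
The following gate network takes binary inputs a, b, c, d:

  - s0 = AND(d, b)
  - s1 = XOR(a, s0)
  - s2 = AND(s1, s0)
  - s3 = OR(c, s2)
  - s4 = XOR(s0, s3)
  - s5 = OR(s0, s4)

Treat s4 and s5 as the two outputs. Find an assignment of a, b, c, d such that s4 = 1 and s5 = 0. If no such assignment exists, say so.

no solution exists

Across all 16 input combinations, none give both s4 = 1 and s5 = 0.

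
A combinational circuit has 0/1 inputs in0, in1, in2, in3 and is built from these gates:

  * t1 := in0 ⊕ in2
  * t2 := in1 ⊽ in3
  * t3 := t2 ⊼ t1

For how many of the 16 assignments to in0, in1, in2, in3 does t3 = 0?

t3 = t2 ⊼ t1 must be 0, so both t2 = 1 and t1 = 1.
t2 = in1 ⊽ in3 must be 1, so both in1 = 0 and in3 = 0.
Satisfying assignments:
  in0=0, in1=0, in2=1, in3=0
  in0=1, in1=0, in2=0, in3=0

2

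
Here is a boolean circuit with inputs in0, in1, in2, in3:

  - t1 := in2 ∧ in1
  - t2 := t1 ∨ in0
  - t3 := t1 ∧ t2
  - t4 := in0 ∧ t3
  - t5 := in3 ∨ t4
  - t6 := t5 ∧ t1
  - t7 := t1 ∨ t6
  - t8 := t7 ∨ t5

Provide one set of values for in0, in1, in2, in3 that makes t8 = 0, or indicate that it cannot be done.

in0=0, in1=1, in2=0, in3=0

t8 = t7 ∨ t5 must be 0, so both t7 = 0 and t5 = 0.
t7 = t1 ∨ t6 must be 0, so both t1 = 0 and t6 = 0.
t5 = in3 ∨ t4 must be 0, so both in3 = 0 and t4 = 0.
Check with in0=0, in1=1, in2=0, in3=0:
t1 = in2 ∧ in1 = 0 ∧ 1 = 0
t2 = t1 ∨ in0 = 0 ∨ 0 = 0
t3 = t1 ∧ t2 = 0 ∧ 0 = 0
t4 = in0 ∧ t3 = 0 ∧ 0 = 0
t5 = in3 ∨ t4 = 0 ∨ 0 = 0
t6 = t5 ∧ t1 = 0 ∧ 0 = 0
t7 = t1 ∨ t6 = 0 ∨ 0 = 0
t8 = t7 ∨ t5 = 0 ∨ 0 = 0
So t8 = 0 as required.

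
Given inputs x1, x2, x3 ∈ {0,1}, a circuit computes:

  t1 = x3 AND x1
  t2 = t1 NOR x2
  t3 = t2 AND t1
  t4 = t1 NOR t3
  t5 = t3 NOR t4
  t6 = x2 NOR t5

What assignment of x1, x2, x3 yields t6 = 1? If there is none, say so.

Check with x1=0, x2=0, x3=0:
t1 = x3 AND x1 = 0 AND 0 = 0
t2 = t1 NOR x2 = 0 NOR 0 = 1
t3 = t2 AND t1 = 1 AND 0 = 0
t4 = t1 NOR t3 = 0 NOR 0 = 1
t5 = t3 NOR t4 = 0 NOR 1 = 0
t6 = x2 NOR t5 = 0 NOR 0 = 1
So t6 = 1 as required.

x1=0, x2=0, x3=0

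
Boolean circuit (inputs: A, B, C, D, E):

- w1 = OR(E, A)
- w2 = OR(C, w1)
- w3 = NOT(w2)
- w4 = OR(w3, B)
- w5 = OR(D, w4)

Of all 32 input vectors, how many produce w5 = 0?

w5 = OR(D, w4) must be 0, so both D = 0 and w4 = 0.
w4 = OR(w3, B) must be 0, so both w3 = 0 and B = 0.
w3 = NOT(w2) must be 0, so w2 = 1.
Enumerating the 32 input combinations, 7 give w5 = 0 and 25 give w5 = 1.

7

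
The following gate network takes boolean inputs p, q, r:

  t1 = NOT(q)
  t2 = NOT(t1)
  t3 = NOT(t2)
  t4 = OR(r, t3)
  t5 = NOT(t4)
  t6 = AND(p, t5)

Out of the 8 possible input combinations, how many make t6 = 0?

t6 = AND(p, t5) must be 0, so at least one of p, t5 is 0.
Enumerating the 8 input combinations, 7 give t6 = 0 and 1 give t6 = 1.

7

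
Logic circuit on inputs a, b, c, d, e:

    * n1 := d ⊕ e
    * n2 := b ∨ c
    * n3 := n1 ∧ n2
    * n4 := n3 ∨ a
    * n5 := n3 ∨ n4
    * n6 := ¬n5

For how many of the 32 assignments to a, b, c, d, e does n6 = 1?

10

n6 = ¬n5 must be 1, so n5 = 0.
n5 = n3 ∨ n4 must be 0, so both n3 = 0 and n4 = 0.
n3 = n1 ∧ n2 must be 0, so at least one of n1, n2 is 0.
Enumerating the 32 input combinations, 10 give n6 = 1 and 22 give n6 = 0.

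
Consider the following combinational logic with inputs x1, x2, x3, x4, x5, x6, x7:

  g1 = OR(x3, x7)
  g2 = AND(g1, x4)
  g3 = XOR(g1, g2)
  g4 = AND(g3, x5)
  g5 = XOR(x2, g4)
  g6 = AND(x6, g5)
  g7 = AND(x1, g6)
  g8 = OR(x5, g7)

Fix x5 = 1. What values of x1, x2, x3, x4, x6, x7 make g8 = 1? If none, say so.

x1=0, x2=0, x3=1, x4=0, x6=1, x7=1

g8 = OR(x5, g7) must be 1, so at least one of x5, g7 is 1.
Check with x5 = 1 and x1=0, x2=0, x3=1, x4=0, x6=1, x7=1:
g1 = OR(x3, x7) = OR(1, 1) = 1
g2 = AND(g1, x4) = AND(1, 0) = 0
g3 = XOR(g1, g2) = XOR(1, 0) = 1
g4 = AND(g3, x5) = AND(1, 1) = 1
g5 = XOR(x2, g4) = XOR(0, 1) = 1
g6 = AND(x6, g5) = AND(1, 1) = 1
g7 = AND(x1, g6) = AND(0, 1) = 0
g8 = OR(x5, g7) = OR(1, 0) = 1
So g8 = 1.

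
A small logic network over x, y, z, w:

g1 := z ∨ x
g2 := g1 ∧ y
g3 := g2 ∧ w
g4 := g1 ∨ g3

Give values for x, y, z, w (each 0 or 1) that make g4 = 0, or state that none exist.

x=0, y=0, z=0, w=1

Check with x=0, y=0, z=0, w=1:
g1 = z ∨ x = 0 ∨ 0 = 0
g2 = g1 ∧ y = 0 ∧ 0 = 0
g3 = g2 ∧ w = 0 ∧ 1 = 0
g4 = g1 ∨ g3 = 0 ∨ 0 = 0
So g4 = 0 as required.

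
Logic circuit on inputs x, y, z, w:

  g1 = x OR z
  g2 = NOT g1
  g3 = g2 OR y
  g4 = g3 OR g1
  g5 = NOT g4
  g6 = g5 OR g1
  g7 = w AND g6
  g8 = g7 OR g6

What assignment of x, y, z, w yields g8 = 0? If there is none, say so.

g8 = g7 OR g6 must be 0, so both g7 = 0 and g6 = 0.
g7 = w AND g6 must be 0, so at least one of w, g6 is 0.
Check with x=0, y=1, z=0, w=1:
g1 = x OR z = 0 OR 0 = 0
g2 = NOT g1 = NOT 0 = 1
g3 = g2 OR y = 1 OR 1 = 1
g4 = g3 OR g1 = 1 OR 0 = 1
g5 = NOT g4 = NOT 1 = 0
g6 = g5 OR g1 = 0 OR 0 = 0
g7 = w AND g6 = 1 AND 0 = 0
g8 = g7 OR g6 = 0 OR 0 = 0
So g8 = 0 as required.

x=0, y=1, z=0, w=1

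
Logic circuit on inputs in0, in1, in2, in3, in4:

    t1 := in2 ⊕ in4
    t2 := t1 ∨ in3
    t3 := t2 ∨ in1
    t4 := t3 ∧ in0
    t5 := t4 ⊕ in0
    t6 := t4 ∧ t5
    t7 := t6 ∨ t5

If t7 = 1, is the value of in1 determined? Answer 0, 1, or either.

t7 = t6 ∨ t5 must be 1, so at least one of t6, t5 is 1.
Every assignment with t7 = 1 has in1 = 0; there are 2 such assignment(s).
  in0=1, in1=0, in2=0, in3=0, in4=0
  in0=1, in1=0, in2=1, in3=0, in4=1

0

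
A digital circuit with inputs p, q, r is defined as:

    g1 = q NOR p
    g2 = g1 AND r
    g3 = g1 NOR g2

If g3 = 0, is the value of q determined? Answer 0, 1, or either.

0

g3 = g1 NOR g2 must be 0, so at least one of g1, g2 is 1.
Every assignment with g3 = 0 has q = 0; there are 2 such assignment(s).
  p=0, q=0, r=0
  p=0, q=0, r=1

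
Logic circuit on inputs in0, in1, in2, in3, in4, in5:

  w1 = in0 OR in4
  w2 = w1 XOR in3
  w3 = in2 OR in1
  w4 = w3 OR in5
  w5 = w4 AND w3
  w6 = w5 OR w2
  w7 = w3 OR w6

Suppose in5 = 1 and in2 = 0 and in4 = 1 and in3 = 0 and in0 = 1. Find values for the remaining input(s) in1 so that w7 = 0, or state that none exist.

With in5 = 1 and in2 = 0 and in4 = 1 and in3 = 0 and in0 = 1 fixed, none of the 2 settings of in1 give w7 = 0.
For example, with in1=1:
w1 = in0 OR in4 = 1 OR 1 = 1
w2 = w1 XOR in3 = 1 XOR 0 = 1
w3 = in2 OR in1 = 0 OR 1 = 1
w4 = w3 OR in5 = 1 OR 1 = 1
w5 = w4 AND w3 = 1 AND 1 = 1
w6 = w5 OR w2 = 1 OR 1 = 1
w7 = w3 OR w6 = 1 OR 1 = 1
giving w7 = 1 ≠ 0.

no solution exists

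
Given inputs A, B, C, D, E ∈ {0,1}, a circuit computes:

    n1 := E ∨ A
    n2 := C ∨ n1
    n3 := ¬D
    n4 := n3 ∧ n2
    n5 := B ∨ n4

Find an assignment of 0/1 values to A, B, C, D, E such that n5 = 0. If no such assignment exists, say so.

Check with A=1 B=0 C=0 D=1 E=1:
n1 = E ∨ A = 1 ∨ 1 = 1
n2 = C ∨ n1 = 0 ∨ 1 = 1
n3 = ¬D = ¬1 = 0
n4 = n3 ∧ n2 = 0 ∧ 1 = 0
n5 = B ∨ n4 = 0 ∨ 0 = 0
So n5 = 0 as required.

A=1 B=0 C=0 D=1 E=1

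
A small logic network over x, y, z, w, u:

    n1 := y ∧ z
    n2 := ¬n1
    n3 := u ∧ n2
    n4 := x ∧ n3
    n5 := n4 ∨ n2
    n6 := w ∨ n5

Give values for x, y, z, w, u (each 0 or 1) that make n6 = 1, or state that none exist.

n6 = w ∨ n5 must be 1, so at least one of w, n5 is 1.
Check with x=1, y=1, z=0, w=1, u=1:
n1 = y ∧ z = 1 ∧ 0 = 0
n2 = ¬n1 = ¬0 = 1
n3 = u ∧ n2 = 1 ∧ 1 = 1
n4 = x ∧ n3 = 1 ∧ 1 = 1
n5 = n4 ∨ n2 = 1 ∨ 1 = 1
n6 = w ∨ n5 = 1 ∨ 1 = 1
So n6 = 1 as required.

x=1, y=1, z=0, w=1, u=1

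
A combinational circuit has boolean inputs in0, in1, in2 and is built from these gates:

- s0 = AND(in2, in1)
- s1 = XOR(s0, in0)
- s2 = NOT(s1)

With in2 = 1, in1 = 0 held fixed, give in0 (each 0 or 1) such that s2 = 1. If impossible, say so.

Check with in2 = 1, in1 = 0 and in0=0:
s0 = AND(in2, in1) = AND(1, 0) = 0
s1 = XOR(s0, in0) = XOR(0, 0) = 0
s2 = NOT(s1) = NOT 0 = 1
So s2 = 1.

in0=0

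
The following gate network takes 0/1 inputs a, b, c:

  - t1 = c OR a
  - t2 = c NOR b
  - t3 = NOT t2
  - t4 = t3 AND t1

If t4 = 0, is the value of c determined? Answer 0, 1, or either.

0

t4 = t3 AND t1 must be 0, so at least one of t3, t1 is 0.
Every assignment with t4 = 0 has c = 0; there are 3 such assignment(s).
  a=0, b=0, c=0
  a=0, b=1, c=0
  a=1, b=0, c=0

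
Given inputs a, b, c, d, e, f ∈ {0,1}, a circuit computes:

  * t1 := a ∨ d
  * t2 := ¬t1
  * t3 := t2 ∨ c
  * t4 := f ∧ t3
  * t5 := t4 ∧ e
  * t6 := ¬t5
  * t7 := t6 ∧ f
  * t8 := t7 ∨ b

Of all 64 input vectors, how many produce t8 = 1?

t8 = t7 ∨ b must be 1, so at least one of t7, b is 1.
Enumerating the 64 input combinations, 43 give t8 = 1 and 21 give t8 = 0.

43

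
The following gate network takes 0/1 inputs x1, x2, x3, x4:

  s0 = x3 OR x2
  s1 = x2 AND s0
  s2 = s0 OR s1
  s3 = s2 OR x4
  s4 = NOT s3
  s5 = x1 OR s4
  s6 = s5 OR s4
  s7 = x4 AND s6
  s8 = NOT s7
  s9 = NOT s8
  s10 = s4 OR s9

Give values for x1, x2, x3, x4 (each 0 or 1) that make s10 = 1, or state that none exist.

s10 = s4 OR s9 must be 1, so at least one of s4, s9 is 1.
Check with x1=1, x2=0, x3=0, x4=1:
s0 = x3 OR x2 = 0 OR 0 = 0
s1 = x2 AND s0 = 0 AND 0 = 0
s2 = s0 OR s1 = 0 OR 0 = 0
s3 = s2 OR x4 = 0 OR 1 = 1
s4 = NOT s3 = NOT 1 = 0
s5 = x1 OR s4 = 1 OR 0 = 1
s6 = s5 OR s4 = 1 OR 0 = 1
s7 = x4 AND s6 = 1 AND 1 = 1
s8 = NOT s7 = NOT 1 = 0
s9 = NOT s8 = NOT 0 = 1
s10 = s4 OR s9 = 0 OR 1 = 1
So s10 = 1 as required.

x1=1, x2=0, x3=0, x4=1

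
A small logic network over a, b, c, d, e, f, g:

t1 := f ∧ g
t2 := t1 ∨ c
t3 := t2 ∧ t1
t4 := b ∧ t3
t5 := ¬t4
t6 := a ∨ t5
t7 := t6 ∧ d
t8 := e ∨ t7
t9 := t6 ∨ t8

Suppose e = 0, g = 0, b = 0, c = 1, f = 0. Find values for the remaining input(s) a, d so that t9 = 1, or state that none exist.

a=0 d=1

Check with e = 0, g = 0, b = 0, c = 1, f = 0 and a=0, d=1:
t1 = f ∧ g = 0 ∧ 0 = 0
t2 = t1 ∨ c = 0 ∨ 1 = 1
t3 = t2 ∧ t1 = 1 ∧ 0 = 0
t4 = b ∧ t3 = 0 ∧ 0 = 0
t5 = ¬t4 = ¬0 = 1
t6 = a ∨ t5 = 0 ∨ 1 = 1
t7 = t6 ∧ d = 1 ∧ 1 = 1
t8 = e ∨ t7 = 0 ∨ 1 = 1
t9 = t6 ∨ t8 = 1 ∨ 1 = 1
So t9 = 1.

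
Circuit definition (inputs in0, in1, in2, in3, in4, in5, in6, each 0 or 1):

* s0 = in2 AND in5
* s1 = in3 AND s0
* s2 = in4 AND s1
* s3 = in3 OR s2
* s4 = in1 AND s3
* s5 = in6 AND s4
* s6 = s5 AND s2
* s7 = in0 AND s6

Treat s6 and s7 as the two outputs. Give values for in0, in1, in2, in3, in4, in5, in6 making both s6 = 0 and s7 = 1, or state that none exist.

no solution exists

Across all 128 input combinations, none give both s6 = 0 and s7 = 1.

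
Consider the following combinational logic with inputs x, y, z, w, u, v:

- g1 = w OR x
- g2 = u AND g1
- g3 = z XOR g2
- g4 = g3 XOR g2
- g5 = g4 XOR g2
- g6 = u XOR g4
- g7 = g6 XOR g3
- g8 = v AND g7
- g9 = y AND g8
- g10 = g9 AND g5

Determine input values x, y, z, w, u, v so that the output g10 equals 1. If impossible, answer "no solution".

Check with x=0, y=1, z=1, w=0, u=1, v=1:
g1 = w OR x = 0 OR 0 = 0
g2 = u AND g1 = 1 AND 0 = 0
g3 = z XOR g2 = 1 XOR 0 = 1
g4 = g3 XOR g2 = 1 XOR 0 = 1
g5 = g4 XOR g2 = 1 XOR 0 = 1
g6 = u XOR g4 = 1 XOR 1 = 0
g7 = g6 XOR g3 = 0 XOR 1 = 1
g8 = v AND g7 = 1 AND 1 = 1
g9 = y AND g8 = 1 AND 1 = 1
g10 = g9 AND g5 = 1 AND 1 = 1
So g10 = 1 as required.

x=0, y=1, z=1, w=0, u=1, v=1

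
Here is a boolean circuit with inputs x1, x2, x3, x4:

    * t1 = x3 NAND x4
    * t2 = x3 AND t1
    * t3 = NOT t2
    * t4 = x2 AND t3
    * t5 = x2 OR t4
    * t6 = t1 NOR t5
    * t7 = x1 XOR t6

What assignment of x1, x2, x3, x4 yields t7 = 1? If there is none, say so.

t7 = x1 XOR t6 must be 1, so x1 and t6 differ.
Check with x1=1, x2=1, x3=0, x4=1:
t1 = x3 NAND x4 = 0 NAND 1 = 1
t2 = x3 AND t1 = 0 AND 1 = 0
t3 = NOT t2 = NOT 0 = 1
t4 = x2 AND t3 = 1 AND 1 = 1
t5 = x2 OR t4 = 1 OR 1 = 1
t6 = t1 NOR t5 = 1 NOR 1 = 0
t7 = x1 XOR t6 = 1 XOR 0 = 1
So t7 = 1 as required.

x1=1, x2=1, x3=0, x4=1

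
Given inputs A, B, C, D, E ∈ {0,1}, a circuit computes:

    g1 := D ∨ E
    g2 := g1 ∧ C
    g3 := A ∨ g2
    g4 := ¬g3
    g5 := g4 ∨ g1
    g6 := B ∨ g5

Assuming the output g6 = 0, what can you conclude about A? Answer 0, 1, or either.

g6 = B ∨ g5 must be 0, so both B = 0 and g5 = 0.
Every assignment with g6 = 0 has A = 1; there are 2 such assignment(s).
  A=1, B=0, C=0, D=0, E=0
  A=1, B=0, C=1, D=0, E=0

1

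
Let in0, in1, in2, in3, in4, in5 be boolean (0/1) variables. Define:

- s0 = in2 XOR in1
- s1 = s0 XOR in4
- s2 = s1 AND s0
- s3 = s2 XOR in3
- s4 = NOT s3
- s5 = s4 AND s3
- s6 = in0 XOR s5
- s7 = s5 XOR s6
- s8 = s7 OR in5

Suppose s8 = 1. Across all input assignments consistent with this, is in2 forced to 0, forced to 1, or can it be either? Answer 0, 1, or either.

Both values of in2 occur among assignments with s8 = 1:
  in2=0: in0=0, in1=0, in2=0, in3=0, in4=0, in5=1
  in2=1: in0=0, in1=0, in2=1, in3=0, in4=0, in5=1

either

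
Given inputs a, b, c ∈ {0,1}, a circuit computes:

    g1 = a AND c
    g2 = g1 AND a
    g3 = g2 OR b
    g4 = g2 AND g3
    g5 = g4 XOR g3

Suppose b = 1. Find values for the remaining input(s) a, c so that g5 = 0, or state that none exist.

a=1, c=1

g5 = g4 XOR g3 must be 0, so g4 and g3 are equal.
Check with b = 1 and a=1, c=1:
g1 = a AND c = 1 AND 1 = 1
g2 = g1 AND a = 1 AND 1 = 1
g3 = g2 OR b = 1 OR 1 = 1
g4 = g2 AND g3 = 1 AND 1 = 1
g5 = g4 XOR g3 = 1 XOR 1 = 0
So g5 = 0.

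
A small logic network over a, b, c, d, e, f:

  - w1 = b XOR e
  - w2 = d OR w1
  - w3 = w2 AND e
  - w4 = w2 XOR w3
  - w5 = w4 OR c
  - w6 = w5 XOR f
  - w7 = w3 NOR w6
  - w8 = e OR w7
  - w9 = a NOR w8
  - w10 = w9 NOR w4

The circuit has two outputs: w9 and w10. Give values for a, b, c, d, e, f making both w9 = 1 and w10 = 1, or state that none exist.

no solution exists

Across all 64 input combinations, none give both w9 = 1 and w10 = 1.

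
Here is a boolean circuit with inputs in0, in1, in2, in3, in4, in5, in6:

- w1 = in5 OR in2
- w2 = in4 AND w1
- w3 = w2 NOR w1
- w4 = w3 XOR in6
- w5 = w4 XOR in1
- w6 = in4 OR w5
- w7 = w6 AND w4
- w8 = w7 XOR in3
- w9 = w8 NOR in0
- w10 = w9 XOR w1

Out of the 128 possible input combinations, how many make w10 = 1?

w10 = w9 XOR w1 must be 1, so w9 and w1 differ.
Enumerating the 128 input combinations, 80 give w10 = 1 and 48 give w10 = 0.

80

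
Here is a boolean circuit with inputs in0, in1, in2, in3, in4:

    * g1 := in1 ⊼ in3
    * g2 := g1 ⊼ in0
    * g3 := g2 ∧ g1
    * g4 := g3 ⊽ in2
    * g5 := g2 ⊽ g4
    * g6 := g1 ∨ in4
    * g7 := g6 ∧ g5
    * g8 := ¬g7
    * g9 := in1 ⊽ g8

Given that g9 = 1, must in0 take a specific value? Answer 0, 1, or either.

1

g9 = in1 ⊽ g8 must be 1, so both in1 = 0 and g8 = 0.
Every assignment with g9 = 1 has in0 = 1; there are 4 such assignment(s).
  in0=1, in1=0, in2=1, in3=0, in4=0
  in0=1, in1=0, in2=1, in3=0, in4=1
  in0=1, in1=0, in2=1, in3=1, in4=0
  in0=1, in1=0, in2=1, in3=1, in4=1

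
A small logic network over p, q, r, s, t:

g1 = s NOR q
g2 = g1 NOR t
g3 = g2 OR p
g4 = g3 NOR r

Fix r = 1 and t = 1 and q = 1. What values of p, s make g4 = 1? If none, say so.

With r = 1 and t = 1 and q = 1 fixed, none of the 4 settings of p, s give g4 = 1.
For example, with p=1, s=0:
g1 = s NOR q = 0 NOR 1 = 0
g2 = g1 NOR t = 0 NOR 1 = 0
g3 = g2 OR p = 0 OR 1 = 1
g4 = g3 NOR r = 1 NOR 1 = 0
giving g4 = 0 ≠ 1.

no solution exists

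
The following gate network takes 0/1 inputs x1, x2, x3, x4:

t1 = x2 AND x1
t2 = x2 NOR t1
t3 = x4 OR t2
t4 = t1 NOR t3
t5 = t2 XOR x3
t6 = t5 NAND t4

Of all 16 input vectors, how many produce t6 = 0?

1

t6 = t5 NAND t4 must be 0, so both t5 = 1 and t4 = 1.
Enumerating the 16 input combinations, 1 give t6 = 0 and 15 give t6 = 1.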